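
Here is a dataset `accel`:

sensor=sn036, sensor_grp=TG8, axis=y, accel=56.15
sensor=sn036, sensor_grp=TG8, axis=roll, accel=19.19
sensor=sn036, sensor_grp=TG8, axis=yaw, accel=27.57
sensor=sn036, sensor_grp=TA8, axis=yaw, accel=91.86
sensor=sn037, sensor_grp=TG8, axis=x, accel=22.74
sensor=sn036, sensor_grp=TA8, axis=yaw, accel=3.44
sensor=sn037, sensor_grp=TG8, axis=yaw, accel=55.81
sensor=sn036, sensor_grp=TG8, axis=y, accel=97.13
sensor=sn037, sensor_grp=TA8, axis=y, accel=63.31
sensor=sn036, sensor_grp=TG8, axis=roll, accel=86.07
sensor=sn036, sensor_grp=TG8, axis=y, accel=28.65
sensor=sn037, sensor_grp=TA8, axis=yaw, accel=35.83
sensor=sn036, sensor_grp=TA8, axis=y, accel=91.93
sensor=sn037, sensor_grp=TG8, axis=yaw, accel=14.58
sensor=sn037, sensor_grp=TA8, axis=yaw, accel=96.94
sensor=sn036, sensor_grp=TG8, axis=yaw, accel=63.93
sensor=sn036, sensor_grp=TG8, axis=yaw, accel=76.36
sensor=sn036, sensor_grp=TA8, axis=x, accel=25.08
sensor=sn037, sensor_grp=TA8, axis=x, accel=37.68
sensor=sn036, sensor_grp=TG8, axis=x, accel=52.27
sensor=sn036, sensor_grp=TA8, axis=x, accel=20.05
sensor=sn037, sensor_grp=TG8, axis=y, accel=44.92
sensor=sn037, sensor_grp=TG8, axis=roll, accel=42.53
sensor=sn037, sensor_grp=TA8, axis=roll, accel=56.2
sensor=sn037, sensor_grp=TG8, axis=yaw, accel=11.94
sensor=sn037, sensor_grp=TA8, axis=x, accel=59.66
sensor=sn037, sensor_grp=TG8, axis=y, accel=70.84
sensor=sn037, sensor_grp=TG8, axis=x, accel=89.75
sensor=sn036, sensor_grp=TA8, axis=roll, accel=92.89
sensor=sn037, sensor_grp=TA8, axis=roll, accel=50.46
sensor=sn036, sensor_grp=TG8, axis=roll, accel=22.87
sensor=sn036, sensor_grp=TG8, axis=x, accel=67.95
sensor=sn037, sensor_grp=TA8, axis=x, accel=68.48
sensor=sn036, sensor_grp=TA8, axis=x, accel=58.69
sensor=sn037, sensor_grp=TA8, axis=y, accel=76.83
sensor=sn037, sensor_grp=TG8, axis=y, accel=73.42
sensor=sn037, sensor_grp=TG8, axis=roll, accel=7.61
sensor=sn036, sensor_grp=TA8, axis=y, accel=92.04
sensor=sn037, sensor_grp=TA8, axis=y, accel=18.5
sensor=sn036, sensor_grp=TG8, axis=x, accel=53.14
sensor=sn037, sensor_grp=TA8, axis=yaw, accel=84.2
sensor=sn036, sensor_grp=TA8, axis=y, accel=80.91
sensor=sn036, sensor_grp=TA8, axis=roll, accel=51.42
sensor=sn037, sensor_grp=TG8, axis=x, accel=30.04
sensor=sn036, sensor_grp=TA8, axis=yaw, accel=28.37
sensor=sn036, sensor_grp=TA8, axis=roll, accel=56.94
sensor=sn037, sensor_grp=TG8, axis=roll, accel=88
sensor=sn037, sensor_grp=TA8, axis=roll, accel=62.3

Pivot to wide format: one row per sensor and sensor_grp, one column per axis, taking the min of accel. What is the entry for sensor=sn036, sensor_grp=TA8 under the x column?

20.05

Rows with sensor=sn036, sensor_grp=TA8 and axis=x: accel values are 25.08, 20.05, 58.69.
min(25.08, 20.05, 58.69) = 20.05.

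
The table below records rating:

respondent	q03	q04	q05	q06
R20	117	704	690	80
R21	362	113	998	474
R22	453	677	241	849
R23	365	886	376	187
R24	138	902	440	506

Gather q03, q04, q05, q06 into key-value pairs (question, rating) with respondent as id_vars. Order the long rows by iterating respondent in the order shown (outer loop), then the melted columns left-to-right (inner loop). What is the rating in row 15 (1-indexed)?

376

20 rows total (5 × 4). Row 15: index ⌊(15-1)/4⌋ = 3 into respondent → R23; (15-1) mod 4 = 2 into the melted columns → q05.
So row 15 is (R23, q05, 376); rating = 376.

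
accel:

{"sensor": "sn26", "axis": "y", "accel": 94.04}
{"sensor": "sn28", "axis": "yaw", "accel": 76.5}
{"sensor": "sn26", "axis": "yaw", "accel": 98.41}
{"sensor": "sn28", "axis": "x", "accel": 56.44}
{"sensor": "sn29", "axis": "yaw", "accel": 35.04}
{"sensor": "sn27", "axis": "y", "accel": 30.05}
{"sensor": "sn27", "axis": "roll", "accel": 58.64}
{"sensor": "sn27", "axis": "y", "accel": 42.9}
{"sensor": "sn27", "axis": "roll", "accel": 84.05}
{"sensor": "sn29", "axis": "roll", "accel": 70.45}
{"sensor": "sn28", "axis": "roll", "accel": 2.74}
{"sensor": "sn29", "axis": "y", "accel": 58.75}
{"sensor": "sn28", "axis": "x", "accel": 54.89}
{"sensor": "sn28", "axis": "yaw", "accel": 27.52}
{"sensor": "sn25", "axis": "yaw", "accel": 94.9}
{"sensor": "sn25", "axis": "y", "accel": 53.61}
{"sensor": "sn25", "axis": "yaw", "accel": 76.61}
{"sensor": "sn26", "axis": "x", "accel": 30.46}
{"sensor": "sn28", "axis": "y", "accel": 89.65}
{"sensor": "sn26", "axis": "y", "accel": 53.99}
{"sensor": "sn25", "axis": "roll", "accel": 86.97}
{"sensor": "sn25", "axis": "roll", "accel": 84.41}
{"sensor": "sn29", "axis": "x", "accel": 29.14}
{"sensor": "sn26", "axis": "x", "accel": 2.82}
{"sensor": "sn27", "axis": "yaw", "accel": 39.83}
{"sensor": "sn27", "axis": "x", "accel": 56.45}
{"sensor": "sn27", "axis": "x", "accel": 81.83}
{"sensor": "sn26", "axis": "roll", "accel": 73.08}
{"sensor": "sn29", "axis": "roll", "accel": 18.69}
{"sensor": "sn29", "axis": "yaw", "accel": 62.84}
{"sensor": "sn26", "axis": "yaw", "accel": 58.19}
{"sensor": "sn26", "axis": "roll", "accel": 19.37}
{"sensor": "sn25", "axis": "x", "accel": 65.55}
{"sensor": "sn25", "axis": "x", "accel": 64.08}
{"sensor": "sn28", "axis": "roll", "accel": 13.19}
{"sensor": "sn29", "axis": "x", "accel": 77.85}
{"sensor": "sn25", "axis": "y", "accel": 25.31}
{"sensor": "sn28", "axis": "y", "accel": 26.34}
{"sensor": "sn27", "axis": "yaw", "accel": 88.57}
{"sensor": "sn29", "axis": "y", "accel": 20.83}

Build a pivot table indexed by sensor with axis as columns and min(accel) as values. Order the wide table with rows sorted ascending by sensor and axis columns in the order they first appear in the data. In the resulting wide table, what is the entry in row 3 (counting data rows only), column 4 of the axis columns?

58.64

With rows sorted ascending by sensor, row 3 is sensor=sn27. axis columns in first-appearance order: y, yaw, x, roll; column 4 is roll.
Long rows with sensor=sn27, axis=roll: min(58.64, 84.05) = 58.64.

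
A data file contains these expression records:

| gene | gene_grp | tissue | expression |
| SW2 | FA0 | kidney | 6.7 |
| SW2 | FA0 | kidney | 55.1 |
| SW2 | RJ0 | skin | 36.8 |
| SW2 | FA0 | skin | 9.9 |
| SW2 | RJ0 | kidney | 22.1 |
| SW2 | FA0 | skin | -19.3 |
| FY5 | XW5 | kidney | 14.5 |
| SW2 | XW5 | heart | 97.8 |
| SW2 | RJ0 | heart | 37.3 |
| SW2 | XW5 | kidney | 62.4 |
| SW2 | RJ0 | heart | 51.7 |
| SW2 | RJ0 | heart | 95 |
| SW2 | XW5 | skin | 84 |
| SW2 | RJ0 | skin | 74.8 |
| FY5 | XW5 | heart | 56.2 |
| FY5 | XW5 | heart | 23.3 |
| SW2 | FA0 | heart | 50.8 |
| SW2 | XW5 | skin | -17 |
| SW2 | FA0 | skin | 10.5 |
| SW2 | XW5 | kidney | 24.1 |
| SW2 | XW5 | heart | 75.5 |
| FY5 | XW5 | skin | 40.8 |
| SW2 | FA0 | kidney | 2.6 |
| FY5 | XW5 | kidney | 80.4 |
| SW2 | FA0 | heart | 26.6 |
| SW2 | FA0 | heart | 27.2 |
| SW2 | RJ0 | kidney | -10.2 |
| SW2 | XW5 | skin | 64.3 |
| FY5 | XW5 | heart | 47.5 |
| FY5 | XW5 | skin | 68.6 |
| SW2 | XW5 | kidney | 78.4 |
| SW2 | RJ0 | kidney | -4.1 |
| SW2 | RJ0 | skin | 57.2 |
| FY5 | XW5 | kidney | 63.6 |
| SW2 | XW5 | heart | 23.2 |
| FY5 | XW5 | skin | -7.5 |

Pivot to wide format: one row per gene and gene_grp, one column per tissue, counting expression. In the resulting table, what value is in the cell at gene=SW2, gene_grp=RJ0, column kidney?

Rows with gene=SW2, gene_grp=RJ0 and tissue=kidney: expression values are 22.1, -10.2, -4.1.
3 rows match — count = 3.

3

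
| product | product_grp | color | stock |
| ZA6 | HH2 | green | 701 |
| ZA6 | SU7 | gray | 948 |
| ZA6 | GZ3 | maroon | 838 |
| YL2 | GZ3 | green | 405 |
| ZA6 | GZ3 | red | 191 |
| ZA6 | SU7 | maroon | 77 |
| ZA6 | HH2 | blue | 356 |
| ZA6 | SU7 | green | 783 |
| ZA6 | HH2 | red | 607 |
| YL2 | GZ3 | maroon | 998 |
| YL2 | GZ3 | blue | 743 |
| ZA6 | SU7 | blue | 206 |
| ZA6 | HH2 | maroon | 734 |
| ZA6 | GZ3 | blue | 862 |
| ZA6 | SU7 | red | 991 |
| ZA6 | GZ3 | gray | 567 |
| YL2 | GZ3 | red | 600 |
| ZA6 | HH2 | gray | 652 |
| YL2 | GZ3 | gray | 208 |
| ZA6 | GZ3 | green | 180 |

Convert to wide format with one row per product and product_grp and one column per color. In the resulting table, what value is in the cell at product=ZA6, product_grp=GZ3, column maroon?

838

Wide layout: rows indexed by product and product_grp, columns are the 5 distinct color values (green, gray, maroon, red, blue).
Cell (product=ZA6, product_grp=GZ3, color=maroon) draws from the long row where product=ZA6, product_grp=GZ3 and color=maroon, which has stock=838.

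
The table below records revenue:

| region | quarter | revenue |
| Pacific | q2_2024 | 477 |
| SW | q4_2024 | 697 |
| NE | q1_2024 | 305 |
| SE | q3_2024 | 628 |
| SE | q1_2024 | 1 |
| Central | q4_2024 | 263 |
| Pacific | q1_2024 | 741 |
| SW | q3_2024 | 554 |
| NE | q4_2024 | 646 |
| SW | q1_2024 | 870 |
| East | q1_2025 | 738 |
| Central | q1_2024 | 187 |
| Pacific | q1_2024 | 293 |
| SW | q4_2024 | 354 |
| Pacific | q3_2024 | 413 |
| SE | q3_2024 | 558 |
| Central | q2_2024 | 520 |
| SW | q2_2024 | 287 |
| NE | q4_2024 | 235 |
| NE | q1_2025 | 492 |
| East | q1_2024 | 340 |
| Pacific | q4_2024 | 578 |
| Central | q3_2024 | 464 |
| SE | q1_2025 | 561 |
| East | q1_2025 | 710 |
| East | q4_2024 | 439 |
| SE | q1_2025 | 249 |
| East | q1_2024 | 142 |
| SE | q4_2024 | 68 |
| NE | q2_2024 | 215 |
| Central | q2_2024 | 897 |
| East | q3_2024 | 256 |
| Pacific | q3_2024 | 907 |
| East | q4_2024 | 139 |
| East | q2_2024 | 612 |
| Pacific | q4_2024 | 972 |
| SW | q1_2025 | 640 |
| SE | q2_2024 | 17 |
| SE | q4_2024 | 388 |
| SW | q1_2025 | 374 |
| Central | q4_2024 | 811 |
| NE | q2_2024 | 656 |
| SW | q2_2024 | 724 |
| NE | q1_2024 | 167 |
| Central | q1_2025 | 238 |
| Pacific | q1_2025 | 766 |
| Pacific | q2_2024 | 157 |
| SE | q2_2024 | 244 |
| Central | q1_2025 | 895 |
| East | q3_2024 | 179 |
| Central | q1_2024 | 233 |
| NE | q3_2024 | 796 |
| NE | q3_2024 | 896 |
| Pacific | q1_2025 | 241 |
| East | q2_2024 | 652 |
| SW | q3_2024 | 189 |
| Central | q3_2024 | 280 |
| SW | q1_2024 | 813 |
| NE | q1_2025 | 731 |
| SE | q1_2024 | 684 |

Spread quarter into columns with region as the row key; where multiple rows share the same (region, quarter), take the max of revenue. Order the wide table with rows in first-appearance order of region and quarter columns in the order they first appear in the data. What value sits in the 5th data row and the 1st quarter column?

With rows in first-appearance order of region, row 5 is region=Central. quarter columns in first-appearance order: q2_2024, q4_2024, q1_2024, q3_2024, q1_2025; column 1 is q2_2024.
Long rows with region=Central, quarter=q2_2024: max(520, 897) = 897.

897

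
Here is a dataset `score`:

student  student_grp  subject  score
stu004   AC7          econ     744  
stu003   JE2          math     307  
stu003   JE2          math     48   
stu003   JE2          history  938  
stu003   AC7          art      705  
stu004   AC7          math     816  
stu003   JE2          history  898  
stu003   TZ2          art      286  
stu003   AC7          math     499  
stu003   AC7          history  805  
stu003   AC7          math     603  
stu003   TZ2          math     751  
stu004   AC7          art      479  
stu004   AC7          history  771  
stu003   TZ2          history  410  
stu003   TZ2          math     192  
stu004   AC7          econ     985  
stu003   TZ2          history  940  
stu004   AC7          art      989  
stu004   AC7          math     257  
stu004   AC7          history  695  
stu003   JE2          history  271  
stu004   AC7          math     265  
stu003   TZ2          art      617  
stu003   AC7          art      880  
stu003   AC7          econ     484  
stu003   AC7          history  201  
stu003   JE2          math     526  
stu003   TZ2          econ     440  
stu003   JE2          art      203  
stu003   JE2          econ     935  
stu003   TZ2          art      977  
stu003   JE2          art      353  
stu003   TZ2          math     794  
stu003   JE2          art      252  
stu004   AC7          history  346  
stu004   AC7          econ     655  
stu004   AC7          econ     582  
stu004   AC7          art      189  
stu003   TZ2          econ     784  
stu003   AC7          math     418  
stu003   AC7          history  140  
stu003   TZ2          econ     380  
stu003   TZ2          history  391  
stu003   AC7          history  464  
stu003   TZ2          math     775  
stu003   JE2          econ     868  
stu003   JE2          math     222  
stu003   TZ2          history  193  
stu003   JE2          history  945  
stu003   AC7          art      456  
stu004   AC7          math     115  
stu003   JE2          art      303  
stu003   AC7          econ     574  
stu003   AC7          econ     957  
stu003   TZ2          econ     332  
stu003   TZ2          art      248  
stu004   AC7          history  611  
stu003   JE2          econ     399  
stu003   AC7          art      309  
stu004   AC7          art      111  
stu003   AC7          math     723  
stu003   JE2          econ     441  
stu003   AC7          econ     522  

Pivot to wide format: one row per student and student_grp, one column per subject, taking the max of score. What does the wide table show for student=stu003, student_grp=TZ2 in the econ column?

Rows with student=stu003, student_grp=TZ2 and subject=econ: score values are 440, 784, 380, 332.
max(440, 784, 380, 332) = 784.

784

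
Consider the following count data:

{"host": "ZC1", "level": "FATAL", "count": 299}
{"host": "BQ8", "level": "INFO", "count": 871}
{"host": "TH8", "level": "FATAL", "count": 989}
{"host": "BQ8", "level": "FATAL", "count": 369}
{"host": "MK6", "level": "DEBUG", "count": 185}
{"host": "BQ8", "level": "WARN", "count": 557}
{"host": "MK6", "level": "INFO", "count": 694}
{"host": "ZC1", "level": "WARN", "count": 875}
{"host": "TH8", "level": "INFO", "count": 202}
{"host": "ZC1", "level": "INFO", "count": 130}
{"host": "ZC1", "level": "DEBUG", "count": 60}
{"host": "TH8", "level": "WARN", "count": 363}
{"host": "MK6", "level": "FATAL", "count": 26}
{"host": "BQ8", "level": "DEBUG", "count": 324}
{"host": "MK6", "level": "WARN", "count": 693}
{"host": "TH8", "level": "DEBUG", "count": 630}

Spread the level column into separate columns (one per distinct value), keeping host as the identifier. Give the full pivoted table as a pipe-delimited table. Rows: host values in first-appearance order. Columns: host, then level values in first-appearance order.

Columns: host plus the 4 distinct level values (FATAL, INFO, DEBUG, WARN).
For example, row ZC1 column FATAL takes count=299 from the long row (ZC1, FATAL).

| host | FATAL | INFO | DEBUG | WARN |
| ZC1 | 299 | 130 | 60 | 875 |
| BQ8 | 369 | 871 | 324 | 557 |
| TH8 | 989 | 202 | 630 | 363 |
| MK6 | 26 | 694 | 185 | 693 |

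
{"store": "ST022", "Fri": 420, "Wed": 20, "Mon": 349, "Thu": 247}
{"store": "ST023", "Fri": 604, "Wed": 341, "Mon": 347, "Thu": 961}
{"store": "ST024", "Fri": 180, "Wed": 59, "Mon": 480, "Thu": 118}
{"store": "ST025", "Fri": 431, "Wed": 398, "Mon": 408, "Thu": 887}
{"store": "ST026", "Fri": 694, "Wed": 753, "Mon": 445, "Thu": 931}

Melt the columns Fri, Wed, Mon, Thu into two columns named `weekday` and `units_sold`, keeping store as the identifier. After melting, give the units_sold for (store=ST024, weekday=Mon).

Unpivoting turns each (store, wide-column) pair into one long row.
The wide cell at row ST024, column Mon holds 480, so the long row (ST024, Mon) has units_sold=480.

480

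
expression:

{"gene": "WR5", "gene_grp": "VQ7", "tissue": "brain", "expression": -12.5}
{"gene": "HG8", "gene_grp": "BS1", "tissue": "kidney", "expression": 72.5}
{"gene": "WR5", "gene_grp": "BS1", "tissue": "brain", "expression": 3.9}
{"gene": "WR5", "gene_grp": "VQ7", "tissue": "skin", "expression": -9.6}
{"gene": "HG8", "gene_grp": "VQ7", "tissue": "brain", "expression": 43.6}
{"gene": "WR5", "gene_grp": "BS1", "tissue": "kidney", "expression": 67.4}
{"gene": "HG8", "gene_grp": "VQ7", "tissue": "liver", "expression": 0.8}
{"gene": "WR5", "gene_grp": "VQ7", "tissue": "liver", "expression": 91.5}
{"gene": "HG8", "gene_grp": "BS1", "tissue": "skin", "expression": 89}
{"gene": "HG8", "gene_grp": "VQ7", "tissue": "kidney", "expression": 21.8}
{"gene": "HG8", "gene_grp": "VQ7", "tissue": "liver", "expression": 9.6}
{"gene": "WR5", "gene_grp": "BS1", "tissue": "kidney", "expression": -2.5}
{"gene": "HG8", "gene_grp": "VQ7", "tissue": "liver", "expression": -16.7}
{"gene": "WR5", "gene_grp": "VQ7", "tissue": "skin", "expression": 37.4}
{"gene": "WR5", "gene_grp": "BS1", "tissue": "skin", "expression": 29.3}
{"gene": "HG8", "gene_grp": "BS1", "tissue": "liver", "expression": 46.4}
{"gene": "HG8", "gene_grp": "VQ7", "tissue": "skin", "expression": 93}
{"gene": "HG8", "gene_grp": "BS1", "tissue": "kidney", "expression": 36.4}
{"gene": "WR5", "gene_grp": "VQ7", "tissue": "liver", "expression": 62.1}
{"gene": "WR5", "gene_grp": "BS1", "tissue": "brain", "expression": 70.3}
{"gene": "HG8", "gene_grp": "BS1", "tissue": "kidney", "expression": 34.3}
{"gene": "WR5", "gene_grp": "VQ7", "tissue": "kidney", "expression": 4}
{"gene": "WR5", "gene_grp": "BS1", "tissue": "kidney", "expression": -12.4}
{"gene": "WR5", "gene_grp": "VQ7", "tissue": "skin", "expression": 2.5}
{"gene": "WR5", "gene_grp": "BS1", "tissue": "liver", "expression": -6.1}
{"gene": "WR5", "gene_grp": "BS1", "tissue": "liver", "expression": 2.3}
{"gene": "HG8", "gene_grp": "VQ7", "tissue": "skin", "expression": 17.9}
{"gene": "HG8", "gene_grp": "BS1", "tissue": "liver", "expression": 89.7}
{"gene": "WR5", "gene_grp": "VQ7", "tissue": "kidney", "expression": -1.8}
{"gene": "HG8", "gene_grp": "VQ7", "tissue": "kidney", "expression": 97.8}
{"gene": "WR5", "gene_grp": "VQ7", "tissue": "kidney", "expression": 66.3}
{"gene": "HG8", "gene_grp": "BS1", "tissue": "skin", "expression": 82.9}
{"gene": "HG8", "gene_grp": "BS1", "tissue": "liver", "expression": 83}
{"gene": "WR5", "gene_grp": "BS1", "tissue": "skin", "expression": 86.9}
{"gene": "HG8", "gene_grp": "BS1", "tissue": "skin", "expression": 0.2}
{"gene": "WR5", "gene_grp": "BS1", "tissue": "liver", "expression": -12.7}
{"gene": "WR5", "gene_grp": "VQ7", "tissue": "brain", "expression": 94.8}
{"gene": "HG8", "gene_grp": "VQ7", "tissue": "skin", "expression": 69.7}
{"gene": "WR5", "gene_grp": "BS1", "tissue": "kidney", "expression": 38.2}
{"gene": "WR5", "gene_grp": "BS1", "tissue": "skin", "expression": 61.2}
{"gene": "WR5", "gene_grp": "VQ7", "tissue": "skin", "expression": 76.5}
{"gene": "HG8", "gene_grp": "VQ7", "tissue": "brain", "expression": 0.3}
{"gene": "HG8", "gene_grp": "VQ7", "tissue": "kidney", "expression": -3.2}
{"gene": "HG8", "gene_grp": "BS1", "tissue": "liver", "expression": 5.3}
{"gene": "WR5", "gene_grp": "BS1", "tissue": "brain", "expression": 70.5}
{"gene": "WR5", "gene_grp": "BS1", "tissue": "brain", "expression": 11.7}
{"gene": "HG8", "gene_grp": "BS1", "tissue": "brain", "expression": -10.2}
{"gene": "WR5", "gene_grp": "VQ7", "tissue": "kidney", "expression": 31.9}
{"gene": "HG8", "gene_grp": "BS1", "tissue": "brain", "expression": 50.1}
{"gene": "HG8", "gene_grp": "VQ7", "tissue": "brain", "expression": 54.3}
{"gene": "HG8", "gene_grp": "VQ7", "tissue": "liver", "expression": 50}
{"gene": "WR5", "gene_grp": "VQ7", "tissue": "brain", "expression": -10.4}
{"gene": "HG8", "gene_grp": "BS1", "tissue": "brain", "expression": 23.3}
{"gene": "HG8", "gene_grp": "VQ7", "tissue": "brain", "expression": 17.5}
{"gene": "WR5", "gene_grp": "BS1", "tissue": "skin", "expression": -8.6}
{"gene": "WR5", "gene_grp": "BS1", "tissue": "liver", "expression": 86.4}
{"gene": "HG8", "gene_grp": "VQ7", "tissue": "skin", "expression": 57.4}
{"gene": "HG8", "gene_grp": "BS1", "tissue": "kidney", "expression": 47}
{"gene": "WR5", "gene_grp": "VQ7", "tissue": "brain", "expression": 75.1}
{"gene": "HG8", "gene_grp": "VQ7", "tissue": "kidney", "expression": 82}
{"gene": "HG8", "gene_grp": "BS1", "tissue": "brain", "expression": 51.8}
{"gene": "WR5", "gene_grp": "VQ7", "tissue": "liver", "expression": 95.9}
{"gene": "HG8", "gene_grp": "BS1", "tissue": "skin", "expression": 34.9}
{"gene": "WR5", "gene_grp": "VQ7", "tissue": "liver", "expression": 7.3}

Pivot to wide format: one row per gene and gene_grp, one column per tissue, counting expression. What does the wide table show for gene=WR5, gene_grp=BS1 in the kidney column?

4

Rows with gene=WR5, gene_grp=BS1 and tissue=kidney: expression values are 67.4, -2.5, -12.4, 38.2.
4 rows match — count = 4.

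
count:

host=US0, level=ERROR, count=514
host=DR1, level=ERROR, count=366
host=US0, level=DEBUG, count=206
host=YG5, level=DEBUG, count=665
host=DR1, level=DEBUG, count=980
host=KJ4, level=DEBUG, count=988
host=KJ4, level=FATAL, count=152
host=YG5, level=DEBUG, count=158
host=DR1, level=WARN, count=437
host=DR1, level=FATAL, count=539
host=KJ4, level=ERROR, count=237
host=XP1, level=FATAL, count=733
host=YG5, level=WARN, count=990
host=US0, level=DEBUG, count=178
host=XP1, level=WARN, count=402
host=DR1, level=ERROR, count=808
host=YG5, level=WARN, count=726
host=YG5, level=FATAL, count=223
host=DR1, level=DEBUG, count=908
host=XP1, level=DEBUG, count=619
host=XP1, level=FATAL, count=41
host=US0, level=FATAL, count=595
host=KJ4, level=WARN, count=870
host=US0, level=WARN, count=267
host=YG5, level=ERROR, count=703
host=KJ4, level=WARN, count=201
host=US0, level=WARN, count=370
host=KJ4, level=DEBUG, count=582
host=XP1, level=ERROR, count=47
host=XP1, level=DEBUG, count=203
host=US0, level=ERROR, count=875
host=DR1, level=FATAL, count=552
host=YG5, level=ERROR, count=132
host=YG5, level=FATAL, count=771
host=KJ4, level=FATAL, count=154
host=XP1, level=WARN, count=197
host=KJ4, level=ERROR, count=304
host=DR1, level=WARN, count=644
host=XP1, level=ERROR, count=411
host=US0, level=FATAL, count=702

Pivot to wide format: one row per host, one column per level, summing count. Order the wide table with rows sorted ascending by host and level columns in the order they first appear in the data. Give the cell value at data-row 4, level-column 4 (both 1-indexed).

With rows sorted ascending by host, row 4 is host=XP1. level columns in first-appearance order: ERROR, DEBUG, FATAL, WARN; column 4 is WARN.
Long rows with host=XP1, level=WARN: 402 + 197 = 599.

599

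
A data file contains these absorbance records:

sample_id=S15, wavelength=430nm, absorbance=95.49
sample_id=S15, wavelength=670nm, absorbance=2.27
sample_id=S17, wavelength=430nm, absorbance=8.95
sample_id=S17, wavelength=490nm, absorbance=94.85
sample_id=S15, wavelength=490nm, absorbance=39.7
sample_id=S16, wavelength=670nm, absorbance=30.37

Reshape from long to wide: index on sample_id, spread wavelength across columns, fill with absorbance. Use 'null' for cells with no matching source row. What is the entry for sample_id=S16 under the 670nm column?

30.37

The long row with sample_id=S16, wavelength=670nm has absorbance=30.37.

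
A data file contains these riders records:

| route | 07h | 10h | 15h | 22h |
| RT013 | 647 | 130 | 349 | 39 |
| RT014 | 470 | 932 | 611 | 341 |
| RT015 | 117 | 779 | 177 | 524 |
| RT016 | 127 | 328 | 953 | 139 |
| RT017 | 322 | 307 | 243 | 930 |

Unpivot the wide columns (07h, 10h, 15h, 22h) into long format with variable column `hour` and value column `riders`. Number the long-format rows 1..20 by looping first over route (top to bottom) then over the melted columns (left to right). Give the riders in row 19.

20 rows total (5 × 4). Row 19: index ⌊(19-1)/4⌋ = 4 into route → RT017; (19-1) mod 4 = 2 into the melted columns → 15h.
So row 19 is (RT017, 15h, 243); riders = 243.

243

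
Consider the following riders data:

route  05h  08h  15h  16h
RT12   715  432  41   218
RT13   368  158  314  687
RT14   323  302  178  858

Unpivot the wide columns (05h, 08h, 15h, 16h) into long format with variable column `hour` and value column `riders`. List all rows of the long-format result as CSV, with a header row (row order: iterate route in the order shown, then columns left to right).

route,hour,riders
RT12,05h,715
RT12,08h,432
RT12,15h,41
RT12,16h,218
RT13,05h,368
RT13,08h,158
RT13,15h,314
RT13,16h,687
RT14,05h,323
RT14,08h,302
RT14,15h,178
RT14,16h,858

Each (route, column) pair becomes one row: 3 × 4 = 12 rows.
For example, (RT12, 05h) → riders=715.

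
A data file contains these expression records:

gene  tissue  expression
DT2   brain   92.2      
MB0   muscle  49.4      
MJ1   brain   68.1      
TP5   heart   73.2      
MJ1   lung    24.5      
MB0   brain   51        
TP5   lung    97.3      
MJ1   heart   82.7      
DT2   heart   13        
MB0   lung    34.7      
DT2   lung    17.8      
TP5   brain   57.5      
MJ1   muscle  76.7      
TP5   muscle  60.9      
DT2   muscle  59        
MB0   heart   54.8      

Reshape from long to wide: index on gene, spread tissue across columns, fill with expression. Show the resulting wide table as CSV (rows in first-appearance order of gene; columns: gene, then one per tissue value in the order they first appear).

Columns: gene plus the 4 distinct tissue values (brain, muscle, heart, lung).
For example, row DT2 column brain takes expression=92.2 from the long row (DT2, brain).

gene,brain,muscle,heart,lung
DT2,92.2,59,13,17.8
MB0,51,49.4,54.8,34.7
MJ1,68.1,76.7,82.7,24.5
TP5,57.5,60.9,73.2,97.3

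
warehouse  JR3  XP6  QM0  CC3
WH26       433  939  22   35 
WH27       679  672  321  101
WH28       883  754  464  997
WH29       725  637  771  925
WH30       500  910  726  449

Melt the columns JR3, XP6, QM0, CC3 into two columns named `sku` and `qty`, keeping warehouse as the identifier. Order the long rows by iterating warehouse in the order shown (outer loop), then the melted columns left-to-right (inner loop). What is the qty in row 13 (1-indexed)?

725

20 rows total (5 × 4). Row 13: index ⌊(13-1)/4⌋ = 3 into warehouse → WH29; (13-1) mod 4 = 0 into the melted columns → JR3.
So row 13 is (WH29, JR3, 725); qty = 725.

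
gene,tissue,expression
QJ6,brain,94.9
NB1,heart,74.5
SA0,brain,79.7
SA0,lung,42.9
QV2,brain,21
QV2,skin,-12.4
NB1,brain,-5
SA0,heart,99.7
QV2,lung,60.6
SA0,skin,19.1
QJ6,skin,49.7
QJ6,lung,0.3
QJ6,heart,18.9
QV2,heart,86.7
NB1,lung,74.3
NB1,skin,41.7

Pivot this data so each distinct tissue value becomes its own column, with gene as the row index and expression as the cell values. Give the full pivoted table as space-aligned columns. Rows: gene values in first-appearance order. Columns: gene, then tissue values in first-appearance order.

gene  brain  heart  lung  skin 
QJ6   94.9   18.9   0.3   49.7 
NB1   -5     74.5   74.3  41.7 
SA0   79.7   99.7   42.9  19.1 
QV2   21     86.7   60.6  -12.4

Columns: gene plus the 4 distinct tissue values (brain, heart, lung, skin).
For example, row QJ6 column brain takes expression=94.9 from the long row (QJ6, brain).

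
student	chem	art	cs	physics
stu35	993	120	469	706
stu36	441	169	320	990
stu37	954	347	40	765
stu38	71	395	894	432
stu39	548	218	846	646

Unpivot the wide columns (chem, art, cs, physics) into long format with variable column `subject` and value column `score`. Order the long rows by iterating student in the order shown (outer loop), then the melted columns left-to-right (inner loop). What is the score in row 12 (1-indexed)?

765

20 rows total (5 × 4). Row 12: index ⌊(12-1)/4⌋ = 2 into student → stu37; (12-1) mod 4 = 3 into the melted columns → physics.
So row 12 is (stu37, physics, 765); score = 765.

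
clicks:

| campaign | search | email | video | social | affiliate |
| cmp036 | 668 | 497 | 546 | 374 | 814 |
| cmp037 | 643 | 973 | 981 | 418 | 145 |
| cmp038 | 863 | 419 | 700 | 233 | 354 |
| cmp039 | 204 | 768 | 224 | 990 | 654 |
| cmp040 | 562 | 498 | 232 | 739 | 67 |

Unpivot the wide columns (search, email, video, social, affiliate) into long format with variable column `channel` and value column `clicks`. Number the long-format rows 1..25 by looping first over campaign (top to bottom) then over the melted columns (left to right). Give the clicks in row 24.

25 rows total (5 × 5). Row 24: index ⌊(24-1)/5⌋ = 4 into campaign → cmp040; (24-1) mod 5 = 3 into the melted columns → social.
So row 24 is (cmp040, social, 739); clicks = 739.

739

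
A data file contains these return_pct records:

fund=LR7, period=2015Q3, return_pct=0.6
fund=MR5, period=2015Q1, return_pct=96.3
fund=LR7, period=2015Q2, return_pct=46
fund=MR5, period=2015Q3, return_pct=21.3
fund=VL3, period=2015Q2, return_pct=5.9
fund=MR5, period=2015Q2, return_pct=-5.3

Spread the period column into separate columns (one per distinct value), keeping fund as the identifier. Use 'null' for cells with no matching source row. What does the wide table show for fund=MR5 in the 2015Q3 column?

The long row with fund=MR5, period=2015Q3 has return_pct=21.3.

21.3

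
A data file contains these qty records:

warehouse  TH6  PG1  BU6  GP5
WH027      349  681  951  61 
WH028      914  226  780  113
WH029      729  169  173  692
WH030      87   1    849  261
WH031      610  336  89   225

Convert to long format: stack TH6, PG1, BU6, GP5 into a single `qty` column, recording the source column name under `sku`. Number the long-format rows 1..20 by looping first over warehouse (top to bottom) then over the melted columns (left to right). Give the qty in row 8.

113

20 rows total (5 × 4). Row 8: index ⌊(8-1)/4⌋ = 1 into warehouse → WH028; (8-1) mod 4 = 3 into the melted columns → GP5.
So row 8 is (WH028, GP5, 113); qty = 113.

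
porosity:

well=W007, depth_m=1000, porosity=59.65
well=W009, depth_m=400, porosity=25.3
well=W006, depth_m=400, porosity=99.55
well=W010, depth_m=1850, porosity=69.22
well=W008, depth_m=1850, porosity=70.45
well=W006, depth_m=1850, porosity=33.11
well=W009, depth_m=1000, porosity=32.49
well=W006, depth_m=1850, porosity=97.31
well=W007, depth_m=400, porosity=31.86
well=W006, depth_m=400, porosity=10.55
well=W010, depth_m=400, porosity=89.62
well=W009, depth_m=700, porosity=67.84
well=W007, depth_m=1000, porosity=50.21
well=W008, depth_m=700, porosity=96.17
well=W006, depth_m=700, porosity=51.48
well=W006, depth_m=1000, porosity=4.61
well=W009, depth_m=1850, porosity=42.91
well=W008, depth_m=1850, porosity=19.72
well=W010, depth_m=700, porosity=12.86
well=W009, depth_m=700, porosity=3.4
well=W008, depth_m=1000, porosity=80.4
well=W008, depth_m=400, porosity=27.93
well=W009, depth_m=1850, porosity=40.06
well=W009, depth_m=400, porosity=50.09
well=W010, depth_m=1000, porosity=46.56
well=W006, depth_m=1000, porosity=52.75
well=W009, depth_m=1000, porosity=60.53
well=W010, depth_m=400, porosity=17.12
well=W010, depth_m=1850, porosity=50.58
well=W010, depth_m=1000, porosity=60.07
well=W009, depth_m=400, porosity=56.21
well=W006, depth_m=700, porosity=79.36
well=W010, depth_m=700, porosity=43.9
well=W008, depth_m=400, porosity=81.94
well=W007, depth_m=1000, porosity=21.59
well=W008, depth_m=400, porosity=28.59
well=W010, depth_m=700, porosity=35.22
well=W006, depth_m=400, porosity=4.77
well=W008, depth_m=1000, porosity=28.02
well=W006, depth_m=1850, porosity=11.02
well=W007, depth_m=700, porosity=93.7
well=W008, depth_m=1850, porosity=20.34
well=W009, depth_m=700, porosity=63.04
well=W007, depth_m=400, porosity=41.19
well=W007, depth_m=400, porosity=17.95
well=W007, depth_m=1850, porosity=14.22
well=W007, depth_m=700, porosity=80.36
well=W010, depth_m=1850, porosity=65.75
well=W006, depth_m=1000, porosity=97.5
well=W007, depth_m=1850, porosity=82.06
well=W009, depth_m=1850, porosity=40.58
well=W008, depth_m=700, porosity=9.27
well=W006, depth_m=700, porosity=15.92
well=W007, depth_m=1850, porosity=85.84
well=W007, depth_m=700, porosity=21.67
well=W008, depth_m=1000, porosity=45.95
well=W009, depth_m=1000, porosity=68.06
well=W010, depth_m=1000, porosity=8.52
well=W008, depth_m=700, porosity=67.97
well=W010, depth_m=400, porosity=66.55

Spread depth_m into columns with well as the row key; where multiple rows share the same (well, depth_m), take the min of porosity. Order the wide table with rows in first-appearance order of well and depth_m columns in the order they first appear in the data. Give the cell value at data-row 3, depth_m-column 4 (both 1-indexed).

15.92

With rows in first-appearance order of well, row 3 is well=W006. depth_m columns in first-appearance order: 1000, 400, 1850, 700; column 4 is 700.
Long rows with well=W006, depth_m=700: min(51.48, 79.36, 15.92) = 15.92.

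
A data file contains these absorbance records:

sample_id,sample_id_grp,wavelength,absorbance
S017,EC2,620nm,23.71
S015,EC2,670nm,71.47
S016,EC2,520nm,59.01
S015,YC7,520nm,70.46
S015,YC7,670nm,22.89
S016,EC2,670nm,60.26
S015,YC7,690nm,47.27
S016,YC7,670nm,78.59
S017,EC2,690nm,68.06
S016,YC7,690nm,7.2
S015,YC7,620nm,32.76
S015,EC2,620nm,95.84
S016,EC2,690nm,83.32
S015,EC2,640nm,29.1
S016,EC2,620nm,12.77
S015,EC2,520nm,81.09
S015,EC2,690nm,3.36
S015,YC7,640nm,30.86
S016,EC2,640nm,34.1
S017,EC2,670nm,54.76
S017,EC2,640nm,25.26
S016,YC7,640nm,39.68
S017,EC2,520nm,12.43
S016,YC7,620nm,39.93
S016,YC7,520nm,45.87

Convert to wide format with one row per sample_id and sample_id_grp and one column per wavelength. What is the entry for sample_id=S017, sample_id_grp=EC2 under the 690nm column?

68.06

Wide layout: rows indexed by sample_id and sample_id_grp, columns are the 5 distinct wavelength values (620nm, 670nm, 520nm, 690nm, 640nm).
Cell (sample_id=S017, sample_id_grp=EC2, wavelength=690nm) draws from the long row where sample_id=S017, sample_id_grp=EC2 and wavelength=690nm, which has absorbance=68.06.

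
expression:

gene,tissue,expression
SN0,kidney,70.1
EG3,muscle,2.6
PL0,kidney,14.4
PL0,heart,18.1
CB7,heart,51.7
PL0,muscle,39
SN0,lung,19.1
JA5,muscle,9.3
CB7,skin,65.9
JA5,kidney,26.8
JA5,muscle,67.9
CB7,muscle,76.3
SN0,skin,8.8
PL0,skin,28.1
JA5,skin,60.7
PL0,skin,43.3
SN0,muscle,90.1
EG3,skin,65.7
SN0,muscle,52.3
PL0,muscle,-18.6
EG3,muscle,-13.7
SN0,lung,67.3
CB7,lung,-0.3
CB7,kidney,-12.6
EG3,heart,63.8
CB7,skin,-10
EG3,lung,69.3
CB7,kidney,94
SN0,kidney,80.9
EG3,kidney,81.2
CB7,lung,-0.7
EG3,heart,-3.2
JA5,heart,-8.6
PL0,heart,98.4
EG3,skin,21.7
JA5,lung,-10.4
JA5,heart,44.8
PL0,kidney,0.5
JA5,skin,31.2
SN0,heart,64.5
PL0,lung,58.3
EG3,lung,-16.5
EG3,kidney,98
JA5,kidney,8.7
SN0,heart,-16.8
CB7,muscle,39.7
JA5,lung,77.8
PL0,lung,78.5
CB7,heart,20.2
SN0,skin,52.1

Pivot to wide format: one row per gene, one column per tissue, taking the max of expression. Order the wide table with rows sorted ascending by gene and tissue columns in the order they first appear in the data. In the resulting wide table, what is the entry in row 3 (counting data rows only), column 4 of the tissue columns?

77.8

With rows sorted ascending by gene, row 3 is gene=JA5. tissue columns in first-appearance order: kidney, muscle, heart, lung, skin; column 4 is lung.
Long rows with gene=JA5, tissue=lung: max(-10.4, 77.8) = 77.8.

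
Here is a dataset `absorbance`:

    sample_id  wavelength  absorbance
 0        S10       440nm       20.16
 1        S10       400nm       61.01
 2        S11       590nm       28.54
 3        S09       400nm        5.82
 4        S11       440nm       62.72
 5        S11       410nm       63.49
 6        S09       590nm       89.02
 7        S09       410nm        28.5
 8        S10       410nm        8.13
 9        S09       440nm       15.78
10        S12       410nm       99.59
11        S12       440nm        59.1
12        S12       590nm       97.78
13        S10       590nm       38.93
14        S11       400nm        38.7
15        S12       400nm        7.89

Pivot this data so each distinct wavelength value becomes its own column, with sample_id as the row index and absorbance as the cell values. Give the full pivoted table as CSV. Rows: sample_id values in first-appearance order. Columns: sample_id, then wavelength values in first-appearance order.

sample_id,440nm,400nm,590nm,410nm
S10,20.16,61.01,38.93,8.13
S11,62.72,38.7,28.54,63.49
S09,15.78,5.82,89.02,28.5
S12,59.1,7.89,97.78,99.59

Columns: sample_id plus the 4 distinct wavelength values (440nm, 400nm, 590nm, 410nm).
For example, row S10 column 440nm takes absorbance=20.16 from the long row (S10, 440nm).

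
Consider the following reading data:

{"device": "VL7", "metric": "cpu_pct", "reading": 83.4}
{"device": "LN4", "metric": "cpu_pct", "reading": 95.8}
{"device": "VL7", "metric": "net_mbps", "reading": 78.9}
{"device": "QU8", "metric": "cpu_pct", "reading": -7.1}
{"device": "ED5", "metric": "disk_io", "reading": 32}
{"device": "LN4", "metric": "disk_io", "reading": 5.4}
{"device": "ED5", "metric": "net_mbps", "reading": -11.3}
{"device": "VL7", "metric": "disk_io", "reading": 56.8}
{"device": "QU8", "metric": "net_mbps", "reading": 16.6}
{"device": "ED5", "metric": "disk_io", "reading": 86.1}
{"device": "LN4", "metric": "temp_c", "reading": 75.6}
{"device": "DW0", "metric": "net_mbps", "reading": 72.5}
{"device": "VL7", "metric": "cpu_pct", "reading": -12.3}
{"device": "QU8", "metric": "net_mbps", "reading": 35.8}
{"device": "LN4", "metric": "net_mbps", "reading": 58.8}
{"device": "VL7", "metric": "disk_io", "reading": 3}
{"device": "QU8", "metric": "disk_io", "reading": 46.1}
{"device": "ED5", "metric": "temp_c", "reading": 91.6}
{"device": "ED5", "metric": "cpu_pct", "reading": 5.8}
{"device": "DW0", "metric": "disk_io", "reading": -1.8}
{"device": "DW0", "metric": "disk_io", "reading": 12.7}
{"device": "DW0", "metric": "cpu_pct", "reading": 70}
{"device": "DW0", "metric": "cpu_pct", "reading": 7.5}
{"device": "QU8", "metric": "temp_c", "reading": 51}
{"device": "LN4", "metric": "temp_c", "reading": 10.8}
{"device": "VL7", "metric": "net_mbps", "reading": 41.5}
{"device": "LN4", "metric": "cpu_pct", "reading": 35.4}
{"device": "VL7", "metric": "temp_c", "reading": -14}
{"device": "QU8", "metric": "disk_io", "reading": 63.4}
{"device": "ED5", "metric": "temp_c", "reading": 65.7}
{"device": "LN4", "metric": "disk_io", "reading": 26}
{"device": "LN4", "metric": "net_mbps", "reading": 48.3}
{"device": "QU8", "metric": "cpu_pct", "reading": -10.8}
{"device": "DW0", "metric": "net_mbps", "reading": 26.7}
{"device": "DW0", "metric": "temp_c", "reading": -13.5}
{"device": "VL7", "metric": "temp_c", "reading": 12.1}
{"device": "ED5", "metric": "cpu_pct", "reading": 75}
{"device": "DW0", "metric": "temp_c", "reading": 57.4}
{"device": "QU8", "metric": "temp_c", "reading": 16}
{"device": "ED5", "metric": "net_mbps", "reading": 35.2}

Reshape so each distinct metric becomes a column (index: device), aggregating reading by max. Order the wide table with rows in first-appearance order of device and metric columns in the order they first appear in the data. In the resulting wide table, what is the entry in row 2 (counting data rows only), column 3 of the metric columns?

With rows in first-appearance order of device, row 2 is device=LN4. metric columns in first-appearance order: cpu_pct, net_mbps, disk_io, temp_c; column 3 is disk_io.
Long rows with device=LN4, metric=disk_io: max(5.4, 26) = 26.

26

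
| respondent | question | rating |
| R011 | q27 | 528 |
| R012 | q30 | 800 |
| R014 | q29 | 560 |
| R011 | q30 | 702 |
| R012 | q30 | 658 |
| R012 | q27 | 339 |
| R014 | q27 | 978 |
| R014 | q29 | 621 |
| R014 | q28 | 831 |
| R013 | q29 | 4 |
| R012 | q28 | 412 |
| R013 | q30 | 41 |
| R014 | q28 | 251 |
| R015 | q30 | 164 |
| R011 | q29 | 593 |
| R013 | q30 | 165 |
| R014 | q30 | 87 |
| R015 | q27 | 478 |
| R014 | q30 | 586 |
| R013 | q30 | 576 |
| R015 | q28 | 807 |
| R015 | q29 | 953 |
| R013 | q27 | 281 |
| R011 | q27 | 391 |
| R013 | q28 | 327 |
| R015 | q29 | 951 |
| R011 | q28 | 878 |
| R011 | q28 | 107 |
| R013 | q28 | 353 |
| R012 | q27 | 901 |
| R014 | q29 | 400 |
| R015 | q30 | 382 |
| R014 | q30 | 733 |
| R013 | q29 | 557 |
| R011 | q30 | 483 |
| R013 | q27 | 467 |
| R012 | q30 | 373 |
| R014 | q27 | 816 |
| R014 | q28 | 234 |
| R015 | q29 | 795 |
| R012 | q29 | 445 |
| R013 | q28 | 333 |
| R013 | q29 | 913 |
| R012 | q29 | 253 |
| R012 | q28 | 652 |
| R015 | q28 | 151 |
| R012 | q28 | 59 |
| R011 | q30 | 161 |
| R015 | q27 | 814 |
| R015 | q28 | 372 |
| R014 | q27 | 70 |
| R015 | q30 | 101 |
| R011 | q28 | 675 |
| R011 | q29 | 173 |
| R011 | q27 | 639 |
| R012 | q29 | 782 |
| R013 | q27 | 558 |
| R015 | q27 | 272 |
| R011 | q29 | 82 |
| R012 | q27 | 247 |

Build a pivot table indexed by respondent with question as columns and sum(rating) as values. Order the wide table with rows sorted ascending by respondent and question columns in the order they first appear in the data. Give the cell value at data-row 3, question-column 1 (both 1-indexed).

With rows sorted ascending by respondent, row 3 is respondent=R013. question columns in first-appearance order: q27, q30, q29, q28; column 1 is q27.
Long rows with respondent=R013, question=q27: 281 + 467 + 558 = 1306.

1306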